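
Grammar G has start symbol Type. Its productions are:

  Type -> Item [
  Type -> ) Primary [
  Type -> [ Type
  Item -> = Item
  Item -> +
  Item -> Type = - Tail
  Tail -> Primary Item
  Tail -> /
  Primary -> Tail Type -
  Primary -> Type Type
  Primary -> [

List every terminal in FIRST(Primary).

From Primary -> Tail Type -: add FIRST(Tail) = { ), +, /, =, [ }.
From Primary -> Type Type: add FIRST(Type) = { ), +, =, [ }.
Primary -> [ contributes {[}.
Union: FIRST(Primary) = { ), +, /, =, [ }.

{ ), +, /, =, [ }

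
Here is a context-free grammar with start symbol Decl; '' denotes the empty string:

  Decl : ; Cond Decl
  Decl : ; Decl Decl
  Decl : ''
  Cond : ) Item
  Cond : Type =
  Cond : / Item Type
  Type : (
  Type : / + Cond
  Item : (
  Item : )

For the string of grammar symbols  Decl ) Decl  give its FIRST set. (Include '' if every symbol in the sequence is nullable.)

{ ), ; }

Add FIRST(Decl)\{''} = { ; }; Decl is nullable, continue.
) is a terminal; add {)} and stop.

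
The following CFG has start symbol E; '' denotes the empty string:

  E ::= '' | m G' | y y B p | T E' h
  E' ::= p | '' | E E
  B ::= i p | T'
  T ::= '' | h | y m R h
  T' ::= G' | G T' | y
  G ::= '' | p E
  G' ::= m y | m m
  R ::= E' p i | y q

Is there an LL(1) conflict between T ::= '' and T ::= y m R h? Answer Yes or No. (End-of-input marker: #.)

FIRST('') = { '' } and FIRST(y m R h) = { y }.
The first alternative is nullable and FOLLOW(T) = { h, m, p, y } shares y with FIRST of the second — conflict.

Yes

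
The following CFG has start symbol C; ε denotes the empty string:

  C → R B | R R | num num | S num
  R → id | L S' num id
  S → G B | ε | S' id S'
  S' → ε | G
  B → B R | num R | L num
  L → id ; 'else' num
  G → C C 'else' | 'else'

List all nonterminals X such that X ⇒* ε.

Directly nullable (have an ε-production): S, S'.
No other nonterminal has a production whose RHS symbols are all nullable.

{ S, S' }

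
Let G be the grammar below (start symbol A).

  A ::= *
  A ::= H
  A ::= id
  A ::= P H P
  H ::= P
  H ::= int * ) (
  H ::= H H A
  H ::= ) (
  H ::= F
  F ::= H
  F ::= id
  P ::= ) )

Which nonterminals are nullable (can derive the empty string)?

{ } (none)

No nonterminal has an empty production or an RHS whose symbols are all nullable.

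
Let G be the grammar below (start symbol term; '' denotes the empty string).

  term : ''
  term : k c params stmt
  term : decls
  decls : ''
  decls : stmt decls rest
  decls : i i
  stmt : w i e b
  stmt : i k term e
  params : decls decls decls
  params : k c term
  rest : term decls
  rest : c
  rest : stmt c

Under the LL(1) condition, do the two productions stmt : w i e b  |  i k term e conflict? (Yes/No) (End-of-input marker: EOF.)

No

FIRST(w i e b) = { w } and FIRST(i k term e) = { i }.
The FIRST sets are disjoint and neither alternative is nullable — no conflict.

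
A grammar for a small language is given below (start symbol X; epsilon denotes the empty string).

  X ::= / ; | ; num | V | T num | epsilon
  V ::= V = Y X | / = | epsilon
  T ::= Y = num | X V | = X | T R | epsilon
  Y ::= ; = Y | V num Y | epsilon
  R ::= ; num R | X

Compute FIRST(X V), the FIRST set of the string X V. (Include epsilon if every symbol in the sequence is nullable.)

Add FIRST(X)\{epsilon} = { /, ;, =, num }; X is nullable, continue.
Add FIRST(V)\{epsilon} = { /, = }; V is nullable, continue.
Every symbol is nullable, so include epsilon.

{ /, ;, =, num, epsilon }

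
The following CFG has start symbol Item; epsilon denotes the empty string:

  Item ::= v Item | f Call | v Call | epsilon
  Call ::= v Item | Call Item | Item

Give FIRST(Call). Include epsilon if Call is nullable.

{ f, v, epsilon }

Call ::= v Item contributes {v}.
From Call ::= Call Item: Call, Item nullable, take FIRST(Call) ∪ FIRST(Item) = { f, v }; also epsilon since the whole RHS is nullable.
From Call ::= Item: add FIRST(Item) = { f, v, epsilon } (including epsilon since Item is nullable).
Union: FIRST(Call) = { f, v, epsilon }.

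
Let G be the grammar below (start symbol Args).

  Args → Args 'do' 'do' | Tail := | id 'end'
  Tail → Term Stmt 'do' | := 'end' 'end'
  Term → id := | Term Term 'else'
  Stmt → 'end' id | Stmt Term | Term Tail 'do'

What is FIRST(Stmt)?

{ 'end', id }

Stmt → 'end' id contributes {'end'}.
From Stmt → Stmt Term: add FIRST(Stmt) = { 'end', id }.
From Stmt → Term Tail 'do': add FIRST(Term) = { id }.
Union: FIRST(Stmt) = { 'end', id }.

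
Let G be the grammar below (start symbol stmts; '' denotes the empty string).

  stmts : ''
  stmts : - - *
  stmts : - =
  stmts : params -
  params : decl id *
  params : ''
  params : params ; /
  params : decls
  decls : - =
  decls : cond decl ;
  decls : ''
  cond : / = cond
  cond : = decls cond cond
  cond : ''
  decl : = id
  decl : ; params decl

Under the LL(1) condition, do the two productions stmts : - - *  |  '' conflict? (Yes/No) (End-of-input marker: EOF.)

FIRST(- - *) = { - } and FIRST('') = { '' }.
The second is nullable but FOLLOW(stmts) = { EOF } is disjoint from FIRST of the first.

No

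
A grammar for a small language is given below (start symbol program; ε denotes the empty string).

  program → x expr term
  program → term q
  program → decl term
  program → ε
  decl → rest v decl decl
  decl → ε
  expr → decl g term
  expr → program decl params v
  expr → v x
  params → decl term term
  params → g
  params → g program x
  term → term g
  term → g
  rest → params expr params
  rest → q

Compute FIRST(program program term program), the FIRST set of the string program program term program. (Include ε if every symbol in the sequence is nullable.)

{ g, q, x }

Add FIRST(program)\{ε} = { g, q, x }; program is nullable, continue.
Add FIRST(program)\{ε} = { g, q, x }; program is nullable, continue.
Add FIRST(term) = { g }; term is not nullable, stop.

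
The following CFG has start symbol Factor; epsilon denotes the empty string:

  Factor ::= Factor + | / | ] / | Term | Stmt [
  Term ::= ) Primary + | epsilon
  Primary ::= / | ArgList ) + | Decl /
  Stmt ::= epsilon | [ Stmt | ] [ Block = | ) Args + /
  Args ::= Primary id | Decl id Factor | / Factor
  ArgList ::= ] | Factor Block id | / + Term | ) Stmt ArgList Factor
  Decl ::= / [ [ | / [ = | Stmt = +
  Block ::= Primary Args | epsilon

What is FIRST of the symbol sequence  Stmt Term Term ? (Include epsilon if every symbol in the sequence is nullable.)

{ ), [, ], epsilon }

Add FIRST(Stmt)\{epsilon} = { ), [, ] }; Stmt is nullable, continue.
Add FIRST(Term)\{epsilon} = { ) }; Term is nullable, continue.
Add FIRST(Term)\{epsilon} = { ) }; Term is nullable, continue.
Every symbol is nullable, so include epsilon.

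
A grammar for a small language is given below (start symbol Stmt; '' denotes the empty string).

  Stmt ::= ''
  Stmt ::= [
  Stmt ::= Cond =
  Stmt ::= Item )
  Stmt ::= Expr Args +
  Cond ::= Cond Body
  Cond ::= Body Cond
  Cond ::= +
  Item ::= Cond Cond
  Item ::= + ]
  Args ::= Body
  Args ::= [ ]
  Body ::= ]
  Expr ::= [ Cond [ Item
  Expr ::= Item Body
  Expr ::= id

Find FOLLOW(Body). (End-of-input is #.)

In Cond ::= Cond Body: Body is at the end, add FOLLOW(Cond) = { ), +, =, [, ] }.
In Cond ::= Body Cond: add FIRST(Cond) = { +, ] }.
In Args ::= Body: Body is at the end, add FOLLOW(Args) = { + }.
In Expr ::= Item Body: Body is at the end, add FOLLOW(Expr) = { [, ] }.
Union: FOLLOW(Body) = { ), +, =, [, ] }.

{ ), +, =, [, ] }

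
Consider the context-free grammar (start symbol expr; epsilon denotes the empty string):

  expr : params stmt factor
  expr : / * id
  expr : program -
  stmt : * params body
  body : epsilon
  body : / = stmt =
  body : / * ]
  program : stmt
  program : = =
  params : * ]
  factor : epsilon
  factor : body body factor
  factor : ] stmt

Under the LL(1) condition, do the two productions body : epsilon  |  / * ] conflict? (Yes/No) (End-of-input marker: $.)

Yes

FIRST(epsilon) = { epsilon } and FIRST(/ * ]) = { / }.
The first alternative is nullable and FOLLOW(body) = { $, -, /, =, ] } shares / with FIRST of the second — conflict.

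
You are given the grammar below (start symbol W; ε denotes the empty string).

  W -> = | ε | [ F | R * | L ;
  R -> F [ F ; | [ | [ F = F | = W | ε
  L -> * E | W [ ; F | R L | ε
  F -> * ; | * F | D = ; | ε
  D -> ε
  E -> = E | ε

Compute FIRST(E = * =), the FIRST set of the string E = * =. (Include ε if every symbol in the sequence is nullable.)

Add FIRST(E)\{ε} = { = }; E is nullable, continue.
= is a terminal; add {=} and stop.

{ = }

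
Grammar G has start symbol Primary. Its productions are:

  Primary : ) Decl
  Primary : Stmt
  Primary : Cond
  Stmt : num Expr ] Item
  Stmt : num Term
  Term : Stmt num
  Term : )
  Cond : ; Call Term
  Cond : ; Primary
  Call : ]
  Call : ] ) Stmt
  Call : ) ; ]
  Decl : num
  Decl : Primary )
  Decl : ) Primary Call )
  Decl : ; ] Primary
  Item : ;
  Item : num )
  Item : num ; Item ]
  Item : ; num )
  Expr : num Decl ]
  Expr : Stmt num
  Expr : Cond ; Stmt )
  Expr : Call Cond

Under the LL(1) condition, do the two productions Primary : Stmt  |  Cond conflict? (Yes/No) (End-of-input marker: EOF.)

FIRST(Stmt) = { num } and FIRST(Cond) = { ; }.
The FIRST sets are disjoint and neither alternative is nullable — no conflict.

No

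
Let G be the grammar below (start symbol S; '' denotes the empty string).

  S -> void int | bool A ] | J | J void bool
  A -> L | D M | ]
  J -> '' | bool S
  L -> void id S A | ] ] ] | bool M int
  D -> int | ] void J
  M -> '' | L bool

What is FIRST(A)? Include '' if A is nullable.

{ ], bool, int, void }

From A -> L: add FIRST(L) = { ], bool, void }.
From A -> D M: add FIRST(D) = { ], int }.
A -> ] contributes {]}.
Union: FIRST(A) = { ], bool, int, void }.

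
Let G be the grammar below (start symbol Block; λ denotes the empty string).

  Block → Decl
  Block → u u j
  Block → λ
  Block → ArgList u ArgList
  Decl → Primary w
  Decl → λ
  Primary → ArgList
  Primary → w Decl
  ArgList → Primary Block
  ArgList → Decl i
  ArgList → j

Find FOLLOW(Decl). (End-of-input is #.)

In Block → Decl: Decl is at the end, add FOLLOW(Block) = { #, i, j, u, w }.
In Primary → w Decl: Decl is at the end, add FOLLOW(Primary) = { #, i, j, u, w }.
In ArgList → Decl i: add FIRST(i) = { i }.
Union: FOLLOW(Decl) = { #, i, j, u, w }.

{ #, i, j, u, w }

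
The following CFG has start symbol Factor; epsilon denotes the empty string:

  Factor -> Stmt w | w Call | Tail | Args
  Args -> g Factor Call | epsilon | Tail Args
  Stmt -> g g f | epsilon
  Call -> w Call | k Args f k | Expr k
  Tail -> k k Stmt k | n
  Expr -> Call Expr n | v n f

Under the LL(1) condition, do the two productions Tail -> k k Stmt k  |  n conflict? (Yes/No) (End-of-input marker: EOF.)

No

FIRST(k k Stmt k) = { k } and FIRST(n) = { n }.
The FIRST sets are disjoint and neither alternative is nullable — no conflict.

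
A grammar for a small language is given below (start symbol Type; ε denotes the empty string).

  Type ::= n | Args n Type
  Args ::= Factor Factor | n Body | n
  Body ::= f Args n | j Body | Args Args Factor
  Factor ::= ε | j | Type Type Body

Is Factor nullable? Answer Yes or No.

Factor has an ε-production, so Factor ⇒ ε.

Yes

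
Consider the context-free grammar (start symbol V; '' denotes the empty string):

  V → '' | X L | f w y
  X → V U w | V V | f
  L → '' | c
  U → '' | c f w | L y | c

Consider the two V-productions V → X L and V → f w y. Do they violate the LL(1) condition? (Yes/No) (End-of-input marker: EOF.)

Yes

FIRST(X L) = { c, f, w, y, '' } and FIRST(f w y) = { f }.
Both contain f, so the two alternatives are not disjoint — LL(1) conflict.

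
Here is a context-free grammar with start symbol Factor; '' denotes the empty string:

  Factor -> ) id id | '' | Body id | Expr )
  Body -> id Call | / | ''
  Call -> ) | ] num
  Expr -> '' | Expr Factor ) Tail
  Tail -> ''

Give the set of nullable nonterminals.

Directly nullable (have an ''-production): Factor, Body, Expr, Tail.
No other nonterminal has a production whose RHS symbols are all nullable.

{ Body, Expr, Factor, Tail }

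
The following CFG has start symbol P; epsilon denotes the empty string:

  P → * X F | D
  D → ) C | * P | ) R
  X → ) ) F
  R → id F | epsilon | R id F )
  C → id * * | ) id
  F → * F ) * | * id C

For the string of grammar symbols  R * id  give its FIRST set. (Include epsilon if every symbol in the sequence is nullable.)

Add FIRST(R)\{epsilon} = { id }; R is nullable, continue.
* is a terminal; add {*} and stop.

{ *, id }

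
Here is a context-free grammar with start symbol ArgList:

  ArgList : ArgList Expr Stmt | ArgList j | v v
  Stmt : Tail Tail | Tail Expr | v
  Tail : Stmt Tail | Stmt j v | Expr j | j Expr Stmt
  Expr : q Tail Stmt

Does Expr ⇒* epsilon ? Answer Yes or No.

No

No nonterminal in this grammar is nullable.
No production of Expr has an RHS whose symbols are all nullable, so Expr is not nullable.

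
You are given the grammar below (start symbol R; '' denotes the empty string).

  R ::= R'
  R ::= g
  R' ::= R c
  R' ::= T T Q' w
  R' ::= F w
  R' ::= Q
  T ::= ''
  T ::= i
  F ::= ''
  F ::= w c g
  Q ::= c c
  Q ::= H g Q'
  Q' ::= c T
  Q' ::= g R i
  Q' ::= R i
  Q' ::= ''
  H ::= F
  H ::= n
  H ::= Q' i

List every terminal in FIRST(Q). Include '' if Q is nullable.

Q ::= c c contributes {c}.
From Q ::= H g Q': H nullable, take FIRST(H) ∪ {g} = { c, g, i, n, w }.
Union: FIRST(Q) = { c, g, i, n, w }.

{ c, g, i, n, w }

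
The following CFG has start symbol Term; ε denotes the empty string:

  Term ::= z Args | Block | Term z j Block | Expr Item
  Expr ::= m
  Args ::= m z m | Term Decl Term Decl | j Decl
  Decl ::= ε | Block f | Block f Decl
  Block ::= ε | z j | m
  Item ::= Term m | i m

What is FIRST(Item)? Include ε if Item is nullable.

From Item ::= Term m: Term nullable, take FIRST(Term) ∪ {m} = { m, z }.
Item ::= i m contributes {i}.
Union: FIRST(Item) = { i, m, z }.

{ i, m, z }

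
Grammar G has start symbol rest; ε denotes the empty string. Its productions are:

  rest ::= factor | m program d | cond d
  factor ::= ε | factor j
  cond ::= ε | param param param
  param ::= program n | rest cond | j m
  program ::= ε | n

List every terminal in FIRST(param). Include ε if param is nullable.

From param ::= program n: program nullable, take FIRST(program) ∪ {n} = { n }.
From param ::= rest cond: rest, cond nullable, take FIRST(rest) ∪ FIRST(cond) = { d, j, m, n }; also ε since the whole RHS is nullable.
param ::= j m contributes {j}.
Union: FIRST(param) = { d, j, m, n, ε }.

{ d, j, m, n, ε }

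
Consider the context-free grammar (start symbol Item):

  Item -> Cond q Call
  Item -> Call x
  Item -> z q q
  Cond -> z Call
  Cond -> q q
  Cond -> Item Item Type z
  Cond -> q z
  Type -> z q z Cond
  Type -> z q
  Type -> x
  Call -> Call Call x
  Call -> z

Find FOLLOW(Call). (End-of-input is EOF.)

In Item -> Cond q Call: Call is at the end, add FOLLOW(Item) = { EOF, q, x, z }.
In Item -> Call x: add FIRST(x) = { x }.
In Cond -> z Call: Call is at the end, add FOLLOW(Cond) = { q, z }.
In Call -> Call Call x: add FIRST(Call x) = { z }.
In Call -> Call Call x: add FIRST(x) = { x }.
Union: FOLLOW(Call) = { EOF, q, x, z }.

{ EOF, q, x, z }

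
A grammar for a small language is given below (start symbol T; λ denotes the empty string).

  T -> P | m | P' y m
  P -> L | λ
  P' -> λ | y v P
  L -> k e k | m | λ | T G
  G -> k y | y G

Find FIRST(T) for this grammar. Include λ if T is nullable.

{ k, m, y, λ }

From T -> P: add FIRST(P) = { k, m, y, λ } (including λ since P is nullable).
T -> m contributes {m}.
From T -> P' y m: P' nullable, take FIRST(P') ∪ {y} = { y }.
Union: FIRST(T) = { k, m, y, λ }.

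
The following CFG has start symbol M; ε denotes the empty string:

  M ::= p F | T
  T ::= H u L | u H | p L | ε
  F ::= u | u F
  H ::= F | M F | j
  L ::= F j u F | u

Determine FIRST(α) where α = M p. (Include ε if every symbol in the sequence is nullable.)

Add FIRST(M)\{ε} = { j, p, u }; M is nullable, continue.
p is a terminal; add {p} and stop.

{ j, p, u }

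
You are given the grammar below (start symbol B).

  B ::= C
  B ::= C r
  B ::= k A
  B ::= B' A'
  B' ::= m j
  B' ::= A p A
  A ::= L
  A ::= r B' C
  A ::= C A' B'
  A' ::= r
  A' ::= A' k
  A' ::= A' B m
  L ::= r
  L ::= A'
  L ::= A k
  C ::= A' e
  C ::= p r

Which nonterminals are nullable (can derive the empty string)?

{ } (none)

No nonterminal has an empty production or an RHS whose symbols are all nullable.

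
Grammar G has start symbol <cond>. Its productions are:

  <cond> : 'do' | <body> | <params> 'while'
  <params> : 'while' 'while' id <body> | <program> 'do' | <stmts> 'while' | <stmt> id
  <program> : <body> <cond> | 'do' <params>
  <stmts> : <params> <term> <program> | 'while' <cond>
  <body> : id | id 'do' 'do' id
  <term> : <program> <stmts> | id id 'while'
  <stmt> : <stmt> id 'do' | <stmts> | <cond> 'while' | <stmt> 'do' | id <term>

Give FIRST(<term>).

{ 'do', id }

From <term> : <program> <stmts>: add FIRST(<program>) = { 'do', id }.
<term> : id id 'while' contributes {id}.
Union: FIRST(<term>) = { 'do', id }.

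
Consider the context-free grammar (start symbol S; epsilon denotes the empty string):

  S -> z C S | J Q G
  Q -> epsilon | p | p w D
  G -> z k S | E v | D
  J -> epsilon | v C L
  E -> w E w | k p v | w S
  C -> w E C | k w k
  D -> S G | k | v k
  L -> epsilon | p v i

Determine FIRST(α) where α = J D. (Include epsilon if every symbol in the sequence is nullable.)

{ k, p, v, w, z }

Add FIRST(J)\{epsilon} = { v }; J is nullable, continue.
Add FIRST(D) = { k, p, v, w, z }; D is not nullable, stop.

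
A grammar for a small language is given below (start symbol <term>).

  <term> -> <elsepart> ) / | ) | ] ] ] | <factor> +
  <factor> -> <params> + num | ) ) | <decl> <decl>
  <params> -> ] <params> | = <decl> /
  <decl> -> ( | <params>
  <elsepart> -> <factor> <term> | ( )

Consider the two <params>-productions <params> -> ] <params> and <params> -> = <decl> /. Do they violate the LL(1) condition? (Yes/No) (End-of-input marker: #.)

No

FIRST(] <params>) = { ] } and FIRST(= <decl> /) = { = }.
The FIRST sets are disjoint and neither alternative is nullable — no conflict.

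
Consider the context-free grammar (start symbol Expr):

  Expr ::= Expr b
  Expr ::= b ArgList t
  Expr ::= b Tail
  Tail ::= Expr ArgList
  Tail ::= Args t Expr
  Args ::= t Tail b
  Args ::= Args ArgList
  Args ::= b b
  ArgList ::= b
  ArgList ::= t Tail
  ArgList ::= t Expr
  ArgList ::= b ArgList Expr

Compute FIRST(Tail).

{ b, t }

From Tail ::= Expr ArgList: add FIRST(Expr) = { b }.
From Tail ::= Args t Expr: add FIRST(Args) = { b, t }.
Union: FIRST(Tail) = { b, t }.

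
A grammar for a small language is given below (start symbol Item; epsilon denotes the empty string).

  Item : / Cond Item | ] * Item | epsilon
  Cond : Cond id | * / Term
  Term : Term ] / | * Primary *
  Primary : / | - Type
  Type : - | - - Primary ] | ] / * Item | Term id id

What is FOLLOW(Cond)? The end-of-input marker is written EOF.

{ EOF, *, /, ], id }

In Item : / Cond Item: add FIRST(Item)\{epsilon} = { /, ] }.
  Since Item is nullable, also add FOLLOW(Item) = { EOF, *, ] }.
In Cond : Cond id: add FIRST(id) = { id }.
Union: FOLLOW(Cond) = { EOF, *, /, ], id }.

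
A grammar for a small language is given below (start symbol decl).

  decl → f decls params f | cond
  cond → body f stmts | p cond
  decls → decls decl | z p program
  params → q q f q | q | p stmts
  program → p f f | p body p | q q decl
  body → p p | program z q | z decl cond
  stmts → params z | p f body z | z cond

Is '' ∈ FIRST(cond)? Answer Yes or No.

No nonterminal in this grammar is nullable.
No production of cond has an RHS whose symbols are all nullable, so cond is not nullable.

No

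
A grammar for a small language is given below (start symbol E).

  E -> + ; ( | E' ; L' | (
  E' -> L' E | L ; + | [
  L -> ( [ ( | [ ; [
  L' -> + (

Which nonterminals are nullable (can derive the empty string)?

No nonterminal has an empty production or an RHS whose symbols are all nullable.

{ } (none)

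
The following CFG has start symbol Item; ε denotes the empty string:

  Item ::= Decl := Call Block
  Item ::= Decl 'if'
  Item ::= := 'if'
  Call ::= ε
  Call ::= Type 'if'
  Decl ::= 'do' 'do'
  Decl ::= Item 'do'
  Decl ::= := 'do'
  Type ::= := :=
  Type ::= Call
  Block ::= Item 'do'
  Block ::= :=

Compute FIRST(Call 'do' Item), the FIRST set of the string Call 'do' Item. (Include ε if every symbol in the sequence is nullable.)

Add FIRST(Call)\{ε} = { 'if', := }; Call is nullable, continue.
'do' is a terminal; add {'do'} and stop.

{ 'do', 'if', := }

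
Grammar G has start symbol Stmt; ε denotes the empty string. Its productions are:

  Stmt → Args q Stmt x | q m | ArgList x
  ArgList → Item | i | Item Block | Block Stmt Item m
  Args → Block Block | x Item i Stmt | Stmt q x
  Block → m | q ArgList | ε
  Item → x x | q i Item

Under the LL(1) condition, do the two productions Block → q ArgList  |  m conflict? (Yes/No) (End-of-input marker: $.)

No

FIRST(q ArgList) = { q } and FIRST(m) = { m }.
The FIRST sets are disjoint and neither alternative is nullable — no conflict.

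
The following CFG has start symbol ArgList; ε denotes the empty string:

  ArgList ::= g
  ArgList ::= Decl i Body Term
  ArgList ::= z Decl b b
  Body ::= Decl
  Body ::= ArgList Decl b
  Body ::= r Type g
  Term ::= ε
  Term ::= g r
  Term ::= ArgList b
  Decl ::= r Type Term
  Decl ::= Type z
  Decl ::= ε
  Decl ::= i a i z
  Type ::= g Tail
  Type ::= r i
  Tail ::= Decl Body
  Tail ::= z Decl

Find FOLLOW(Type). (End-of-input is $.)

{ $, b, g, i, r, z }

In Body ::= r Type g: add FIRST(g) = { g }.
In Decl ::= r Type Term: add FIRST(Term)\{ε} = { g, i, r, z }.
  Since Term is nullable, also add FOLLOW(Decl) = { $, b, g, i, r, z }.
In Decl ::= Type z: add FIRST(z) = { z }.
Union: FOLLOW(Type) = { $, b, g, i, r, z }.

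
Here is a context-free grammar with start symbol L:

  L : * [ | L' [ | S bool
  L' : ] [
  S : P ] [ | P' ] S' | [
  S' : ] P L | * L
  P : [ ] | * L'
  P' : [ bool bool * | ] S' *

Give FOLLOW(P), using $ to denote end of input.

{ *, [, ] }

In S : P ] [: add FIRST(] [) = { ] }.
In S' : ] P L: add FIRST(L) = { *, [, ] }.
Union: FOLLOW(P) = { *, [, ] }.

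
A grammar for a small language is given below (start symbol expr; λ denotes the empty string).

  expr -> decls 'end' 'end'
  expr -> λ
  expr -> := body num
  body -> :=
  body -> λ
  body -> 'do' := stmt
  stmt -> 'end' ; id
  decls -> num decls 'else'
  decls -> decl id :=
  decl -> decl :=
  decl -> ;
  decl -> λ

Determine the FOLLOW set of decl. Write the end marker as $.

In decls -> decl id :=: add FIRST(id :=) = { id }.
In decl -> decl :=: add FIRST(:=) = { := }.
Union: FOLLOW(decl) = { :=, id }.

{ :=, id }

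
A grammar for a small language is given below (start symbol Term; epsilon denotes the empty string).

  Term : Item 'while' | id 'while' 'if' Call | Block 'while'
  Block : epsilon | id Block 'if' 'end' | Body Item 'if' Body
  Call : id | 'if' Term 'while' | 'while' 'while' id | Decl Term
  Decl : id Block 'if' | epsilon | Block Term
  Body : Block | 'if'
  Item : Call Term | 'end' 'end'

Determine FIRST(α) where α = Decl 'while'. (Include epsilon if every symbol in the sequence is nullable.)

Add FIRST(Decl)\{epsilon} = { 'end', 'if', 'while', id }; Decl is nullable, continue.
'while' is a terminal; add {'while'} and stop.

{ 'end', 'if', 'while', id }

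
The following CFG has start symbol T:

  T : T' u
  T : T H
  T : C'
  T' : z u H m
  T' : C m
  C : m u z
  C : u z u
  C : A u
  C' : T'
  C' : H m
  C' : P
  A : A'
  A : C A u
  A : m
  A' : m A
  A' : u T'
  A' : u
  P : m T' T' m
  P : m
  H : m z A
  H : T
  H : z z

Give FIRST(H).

H : m z A contributes {m}.
From H : T: add FIRST(T) = { m, u, z }.
H : z z contributes {z}.
Union: FIRST(H) = { m, u, z }.

{ m, u, z }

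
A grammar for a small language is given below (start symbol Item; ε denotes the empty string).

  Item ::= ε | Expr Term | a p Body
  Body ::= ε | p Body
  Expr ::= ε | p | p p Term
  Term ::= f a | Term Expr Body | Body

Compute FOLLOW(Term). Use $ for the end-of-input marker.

In Item ::= Expr Term: Term is at the end, add FOLLOW(Item) = { $ }.
In Expr ::= p p Term: Term is at the end, add FOLLOW(Expr) = { $, f, p }.
In Term ::= Term Expr Body: add FIRST(Expr Body)\{ε} = { p }.
  Since Expr Body is nullable, also add FOLLOW(Term) = { $, f, p }.
Union: FOLLOW(Term) = { $, f, p }.

{ $, f, p }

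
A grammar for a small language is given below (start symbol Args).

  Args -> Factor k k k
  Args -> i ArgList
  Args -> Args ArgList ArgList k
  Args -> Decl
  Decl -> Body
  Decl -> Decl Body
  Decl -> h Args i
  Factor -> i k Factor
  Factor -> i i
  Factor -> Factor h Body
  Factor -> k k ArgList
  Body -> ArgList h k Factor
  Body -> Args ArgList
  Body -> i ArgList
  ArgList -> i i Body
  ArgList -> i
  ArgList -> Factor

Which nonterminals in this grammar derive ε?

No nonterminal has an empty production or an RHS whose symbols are all nullable.

{ } (none)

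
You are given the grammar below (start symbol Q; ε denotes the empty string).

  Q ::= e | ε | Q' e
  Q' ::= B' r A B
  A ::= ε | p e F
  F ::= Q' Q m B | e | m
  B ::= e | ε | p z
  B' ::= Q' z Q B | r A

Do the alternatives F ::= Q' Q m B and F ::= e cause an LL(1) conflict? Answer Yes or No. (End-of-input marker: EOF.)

FIRST(Q' Q m B) = { r } and FIRST(e) = { e }.
The FIRST sets are disjoint and neither alternative is nullable — no conflict.

No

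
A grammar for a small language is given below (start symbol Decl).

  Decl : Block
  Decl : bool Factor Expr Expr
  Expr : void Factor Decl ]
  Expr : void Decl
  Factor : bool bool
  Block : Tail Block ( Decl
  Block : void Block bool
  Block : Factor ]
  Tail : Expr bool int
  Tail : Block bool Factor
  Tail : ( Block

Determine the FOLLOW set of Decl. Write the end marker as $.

Decl is the start symbol, so $ ∈ FOLLOW(Decl).
In Expr : void Factor Decl ]: add FIRST(]) = { ] }.
In Expr : void Decl: Decl is at the end, add FOLLOW(Expr) = { $, (, ], bool, void }.
In Block : Tail Block ( Decl: Decl is at the end, add FOLLOW(Block) = { $, (, ], bool, void }.
Union: FOLLOW(Decl) = { $, (, ], bool, void }.

{ $, (, ], bool, void }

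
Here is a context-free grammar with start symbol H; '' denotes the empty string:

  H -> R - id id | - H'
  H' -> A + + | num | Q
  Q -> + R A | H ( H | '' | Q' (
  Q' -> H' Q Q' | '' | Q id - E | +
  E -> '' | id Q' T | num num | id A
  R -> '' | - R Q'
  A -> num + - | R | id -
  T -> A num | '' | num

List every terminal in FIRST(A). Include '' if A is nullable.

{ -, id, num, '' }

A -> num + - contributes {num}.
From A -> R: add FIRST(R) = { -, '' } (including '' since R is nullable).
A -> id - contributes {id}.
Union: FIRST(A) = { -, id, num, '' }.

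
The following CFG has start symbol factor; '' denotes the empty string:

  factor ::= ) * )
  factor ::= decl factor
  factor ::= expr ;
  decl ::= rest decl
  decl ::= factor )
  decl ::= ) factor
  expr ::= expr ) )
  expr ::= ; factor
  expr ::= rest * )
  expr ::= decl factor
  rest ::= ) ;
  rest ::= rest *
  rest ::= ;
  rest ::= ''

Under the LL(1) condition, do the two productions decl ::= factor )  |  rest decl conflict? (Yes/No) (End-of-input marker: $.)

Yes

FIRST(factor )) = { ), *, ; } and FIRST(rest decl) = { ), *, ; }.
Both contain ), so the two alternatives are not disjoint — LL(1) conflict.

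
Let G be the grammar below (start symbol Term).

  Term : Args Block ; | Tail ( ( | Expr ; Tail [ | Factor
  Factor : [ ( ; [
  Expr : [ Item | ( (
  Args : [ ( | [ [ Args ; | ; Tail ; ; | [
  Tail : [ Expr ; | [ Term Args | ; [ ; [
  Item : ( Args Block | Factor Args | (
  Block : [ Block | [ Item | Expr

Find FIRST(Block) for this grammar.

{ (, [ }

Block : [ Block contributes {[}.
Block : [ Item contributes {[}.
From Block : Expr: add FIRST(Expr) = { (, [ }.
Union: FIRST(Block) = { (, [ }.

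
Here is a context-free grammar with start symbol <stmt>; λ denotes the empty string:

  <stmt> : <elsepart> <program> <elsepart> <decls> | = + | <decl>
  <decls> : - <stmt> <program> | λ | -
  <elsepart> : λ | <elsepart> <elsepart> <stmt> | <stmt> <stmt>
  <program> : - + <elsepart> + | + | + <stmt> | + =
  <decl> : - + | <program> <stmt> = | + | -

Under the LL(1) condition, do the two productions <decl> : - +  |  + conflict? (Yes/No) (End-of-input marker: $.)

FIRST(- +) = { - } and FIRST(+) = { + }.
The FIRST sets are disjoint and neither alternative is nullable — no conflict.

No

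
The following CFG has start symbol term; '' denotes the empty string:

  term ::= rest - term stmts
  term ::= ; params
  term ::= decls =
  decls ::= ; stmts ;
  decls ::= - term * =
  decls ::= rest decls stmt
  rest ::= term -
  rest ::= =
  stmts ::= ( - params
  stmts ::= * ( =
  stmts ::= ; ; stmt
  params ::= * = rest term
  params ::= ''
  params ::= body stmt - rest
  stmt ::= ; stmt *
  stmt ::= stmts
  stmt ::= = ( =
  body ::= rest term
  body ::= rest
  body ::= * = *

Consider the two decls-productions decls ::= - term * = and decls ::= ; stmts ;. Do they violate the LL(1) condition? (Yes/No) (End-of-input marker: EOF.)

No

FIRST(- term * =) = { - } and FIRST(; stmts ;) = { ; }.
The FIRST sets are disjoint and neither alternative is nullable — no conflict.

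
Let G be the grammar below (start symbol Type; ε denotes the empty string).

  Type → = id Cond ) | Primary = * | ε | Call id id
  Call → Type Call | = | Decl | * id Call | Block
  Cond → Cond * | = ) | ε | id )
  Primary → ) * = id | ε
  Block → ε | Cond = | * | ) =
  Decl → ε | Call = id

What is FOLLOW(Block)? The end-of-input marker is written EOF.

In Call → Block: Block is at the end, add FOLLOW(Call) = { =, id }.
Union: FOLLOW(Block) = { =, id }.

{ =, id }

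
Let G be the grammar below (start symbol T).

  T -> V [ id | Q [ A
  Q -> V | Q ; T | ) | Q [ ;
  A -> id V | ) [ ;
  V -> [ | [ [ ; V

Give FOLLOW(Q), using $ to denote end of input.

{ ;, [ }

In T -> Q [ A: add FIRST([ A) = { [ }.
In Q -> Q ; T: add FIRST(; T) = { ; }.
In Q -> Q [ ;: add FIRST([ ;) = { [ }.
Union: FOLLOW(Q) = { ;, [ }.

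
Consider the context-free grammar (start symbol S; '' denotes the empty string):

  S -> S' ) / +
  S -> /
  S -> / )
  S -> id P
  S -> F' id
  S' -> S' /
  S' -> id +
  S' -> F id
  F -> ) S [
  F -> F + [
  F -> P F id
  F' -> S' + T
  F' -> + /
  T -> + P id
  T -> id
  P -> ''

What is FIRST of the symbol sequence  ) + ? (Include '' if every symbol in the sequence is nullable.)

{ ) }

) is a terminal; add {)} and stop.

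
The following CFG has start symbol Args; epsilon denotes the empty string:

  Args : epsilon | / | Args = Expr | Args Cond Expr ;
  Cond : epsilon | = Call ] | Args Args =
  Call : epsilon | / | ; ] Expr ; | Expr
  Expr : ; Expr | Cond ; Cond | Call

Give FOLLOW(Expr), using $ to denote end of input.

{ $, /, ;, =, ] }

In Args : Args = Expr: Expr is at the end, add FOLLOW(Args) = { $, /, ;, = }.
In Args : Args Cond Expr ;: add FIRST(;) = { ; }.
In Call : ; ] Expr ;: add FIRST(;) = { ; }.
In Call : Expr: Expr is at the end, add FOLLOW(Call) = { $, /, ;, =, ] }.
In Expr : ; Expr: Expr is at the end, add FOLLOW(Expr) = { $, /, ;, =, ] }.
Union: FOLLOW(Expr) = { $, /, ;, =, ] }.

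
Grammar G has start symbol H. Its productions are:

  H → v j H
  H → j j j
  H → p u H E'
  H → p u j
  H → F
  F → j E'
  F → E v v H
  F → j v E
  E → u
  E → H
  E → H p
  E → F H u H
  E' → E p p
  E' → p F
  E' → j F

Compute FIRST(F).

F → j E' contributes {j}.
From F → E v v H: add FIRST(E) = { j, p, u, v }.
F → j v E contributes {j}.
Union: FIRST(F) = { j, p, u, v }.

{ j, p, u, v }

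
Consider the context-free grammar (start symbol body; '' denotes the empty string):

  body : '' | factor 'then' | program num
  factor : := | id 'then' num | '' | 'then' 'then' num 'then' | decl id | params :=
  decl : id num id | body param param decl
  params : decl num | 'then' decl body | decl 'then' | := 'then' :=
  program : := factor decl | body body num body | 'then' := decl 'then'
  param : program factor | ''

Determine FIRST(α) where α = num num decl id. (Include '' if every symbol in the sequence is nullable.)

{ num }

num is a terminal; add {num} and stop.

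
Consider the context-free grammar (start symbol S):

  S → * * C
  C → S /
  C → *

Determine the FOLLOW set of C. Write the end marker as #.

In S → * * C: C is at the end, add FOLLOW(S) = { #, / }.
Union: FOLLOW(C) = { #, / }.

{ #, / }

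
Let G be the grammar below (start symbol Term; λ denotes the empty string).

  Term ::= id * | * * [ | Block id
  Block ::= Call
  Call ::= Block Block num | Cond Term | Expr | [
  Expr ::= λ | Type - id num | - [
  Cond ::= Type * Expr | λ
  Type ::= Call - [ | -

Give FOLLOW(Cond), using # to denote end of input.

{ *, -, [, id, num }

In Call ::= Cond Term: add FIRST(Term) = { *, -, [, id, num }.
Union: FOLLOW(Cond) = { *, -, [, id, num }.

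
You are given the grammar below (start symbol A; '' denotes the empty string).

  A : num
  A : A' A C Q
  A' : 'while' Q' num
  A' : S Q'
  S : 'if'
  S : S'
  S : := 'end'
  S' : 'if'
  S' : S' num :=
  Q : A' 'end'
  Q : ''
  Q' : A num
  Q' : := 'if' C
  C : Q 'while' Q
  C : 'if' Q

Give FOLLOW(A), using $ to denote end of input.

A is the start symbol, so $ ∈ FOLLOW(A).
In A : A' A C Q: add FIRST(C Q) = { 'if', 'while', := }.
In Q' : A num: add FIRST(num) = { num }.
Union: FOLLOW(A) = { $, 'if', 'while', :=, num }.

{ $, 'if', 'while', :=, num }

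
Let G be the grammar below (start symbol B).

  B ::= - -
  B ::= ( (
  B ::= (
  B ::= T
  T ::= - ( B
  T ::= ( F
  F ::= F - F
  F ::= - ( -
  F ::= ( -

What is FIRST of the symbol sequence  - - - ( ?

- is a terminal; add {-} and stop.

{ - }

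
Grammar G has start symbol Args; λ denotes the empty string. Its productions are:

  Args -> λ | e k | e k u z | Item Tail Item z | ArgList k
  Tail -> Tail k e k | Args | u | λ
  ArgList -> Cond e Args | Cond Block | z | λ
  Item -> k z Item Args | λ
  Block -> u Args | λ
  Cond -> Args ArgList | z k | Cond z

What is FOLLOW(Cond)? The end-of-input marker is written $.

In ArgList -> Cond e Args: add FIRST(e Args) = { e }.
In ArgList -> Cond Block: add FIRST(Block)\{λ} = { u }.
  Since Block is nullable, also add FOLLOW(ArgList) = { e, k, u, z }.
In Cond -> Cond z: add FIRST(z) = { z }.
Union: FOLLOW(Cond) = { e, k, u, z }.

{ e, k, u, z }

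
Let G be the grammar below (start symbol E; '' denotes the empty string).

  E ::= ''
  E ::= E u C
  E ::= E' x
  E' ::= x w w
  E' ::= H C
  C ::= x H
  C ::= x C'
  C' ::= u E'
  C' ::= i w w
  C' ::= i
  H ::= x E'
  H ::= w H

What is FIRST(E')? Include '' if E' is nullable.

E' ::= x w w contributes {x}.
From E' ::= H C: add FIRST(H) = { w, x }.
Union: FIRST(E') = { w, x }.

{ w, x }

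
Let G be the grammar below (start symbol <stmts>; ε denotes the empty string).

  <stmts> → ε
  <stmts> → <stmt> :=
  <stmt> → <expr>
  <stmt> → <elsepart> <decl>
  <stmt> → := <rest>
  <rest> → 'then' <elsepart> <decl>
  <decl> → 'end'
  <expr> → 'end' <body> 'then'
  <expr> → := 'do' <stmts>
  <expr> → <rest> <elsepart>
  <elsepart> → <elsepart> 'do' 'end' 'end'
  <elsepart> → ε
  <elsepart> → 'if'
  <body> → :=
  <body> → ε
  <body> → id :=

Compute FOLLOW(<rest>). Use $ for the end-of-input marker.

{ 'do', 'if', := }

In <stmt> → := <rest>: <rest> is at the end, add FOLLOW(<stmt>) = { := }.
In <expr> → <rest> <elsepart>: add FIRST(<elsepart>)\{ε} = { 'do', 'if' }.
  Since <elsepart> is nullable, also add FOLLOW(<expr>) = { := }.
Union: FOLLOW(<rest>) = { 'do', 'if', := }.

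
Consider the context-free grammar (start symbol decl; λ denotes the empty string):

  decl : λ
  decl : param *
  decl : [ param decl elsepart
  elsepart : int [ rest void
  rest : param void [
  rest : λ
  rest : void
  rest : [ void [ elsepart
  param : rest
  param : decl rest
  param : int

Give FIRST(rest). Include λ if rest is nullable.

{ *, [, int, void, λ }

From rest : param void [: param nullable, take FIRST(param) ∪ {void} = { *, [, int, void }.
rest : λ contributes λ.
rest : void contributes {void}.
rest : [ void [ elsepart contributes {[}.
Union: FIRST(rest) = { *, [, int, void, λ }.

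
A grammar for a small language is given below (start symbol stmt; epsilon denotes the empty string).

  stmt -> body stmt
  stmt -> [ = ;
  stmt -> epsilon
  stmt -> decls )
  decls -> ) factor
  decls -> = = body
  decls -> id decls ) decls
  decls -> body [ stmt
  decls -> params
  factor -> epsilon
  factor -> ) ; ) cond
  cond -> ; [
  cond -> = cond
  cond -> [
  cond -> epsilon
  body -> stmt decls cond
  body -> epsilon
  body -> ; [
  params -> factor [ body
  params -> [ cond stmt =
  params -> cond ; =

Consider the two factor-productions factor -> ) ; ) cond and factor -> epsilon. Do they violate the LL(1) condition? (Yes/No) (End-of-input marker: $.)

Yes

FIRST() ; ) cond) = { ) } and FIRST(epsilon) = { epsilon }.
The second alternative is nullable and FOLLOW(factor) = { $, ), ;, =, [, id } shares ) with FIRST of the first — conflict.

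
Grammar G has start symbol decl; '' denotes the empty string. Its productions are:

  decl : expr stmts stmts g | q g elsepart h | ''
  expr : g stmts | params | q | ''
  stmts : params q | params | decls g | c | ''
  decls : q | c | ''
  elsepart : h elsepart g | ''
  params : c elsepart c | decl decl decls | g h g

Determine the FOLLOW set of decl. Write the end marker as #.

{ #, c, g, q }

decl is the start symbol, so # ∈ FOLLOW(decl).
In params : decl decl decls: add FIRST(decl decls)\{''} = { c, g, q }.
  Since decl decls is nullable, also add FOLLOW(params) = { c, g, q }.
In params : decl decl decls: add FIRST(decls)\{''} = { c, q }.
  Since decls is nullable, also add FOLLOW(params) = { c, g, q }.
Union: FOLLOW(decl) = { #, c, g, q }.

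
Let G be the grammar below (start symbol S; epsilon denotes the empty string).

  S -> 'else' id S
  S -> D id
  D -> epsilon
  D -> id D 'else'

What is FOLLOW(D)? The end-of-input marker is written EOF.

{ 'else', id }

In S -> D id: add FIRST(id) = { id }.
In D -> id D 'else': add FIRST('else') = { 'else' }.
Union: FOLLOW(D) = { 'else', id }.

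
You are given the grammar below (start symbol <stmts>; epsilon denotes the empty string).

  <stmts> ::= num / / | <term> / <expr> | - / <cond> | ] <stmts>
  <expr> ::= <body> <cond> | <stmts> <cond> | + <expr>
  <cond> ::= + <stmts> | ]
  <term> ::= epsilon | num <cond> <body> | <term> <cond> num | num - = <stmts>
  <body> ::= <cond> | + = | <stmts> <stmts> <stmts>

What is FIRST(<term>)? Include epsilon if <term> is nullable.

{ +, ], num, epsilon }

<term> ::= epsilon contributes epsilon.
<term> ::= num <cond> <body> contributes {num}.
From <term> ::= <term> <cond> num: <term> nullable, take FIRST(<term>) ∪ FIRST(<cond>) = { +, ], num }.
<term> ::= num - = <stmts> contributes {num}.
Union: FIRST(<term>) = { +, ], num, epsilon }.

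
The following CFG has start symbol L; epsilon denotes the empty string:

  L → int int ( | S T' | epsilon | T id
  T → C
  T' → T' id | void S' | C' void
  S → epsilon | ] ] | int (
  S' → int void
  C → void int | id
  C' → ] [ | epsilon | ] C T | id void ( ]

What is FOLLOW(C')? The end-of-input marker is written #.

In T' → C' void: add FIRST(void) = { void }.
Union: FOLLOW(C') = { void }.

{ void }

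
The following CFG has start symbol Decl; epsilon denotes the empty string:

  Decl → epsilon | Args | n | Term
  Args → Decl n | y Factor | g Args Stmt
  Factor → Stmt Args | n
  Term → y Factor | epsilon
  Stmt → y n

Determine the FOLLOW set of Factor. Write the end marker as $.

In Args → y Factor: Factor is at the end, add FOLLOW(Args) = { $, n, y }.
In Term → y Factor: Factor is at the end, add FOLLOW(Term) = { $, n }.
Union: FOLLOW(Factor) = { $, n, y }.

{ $, n, y }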